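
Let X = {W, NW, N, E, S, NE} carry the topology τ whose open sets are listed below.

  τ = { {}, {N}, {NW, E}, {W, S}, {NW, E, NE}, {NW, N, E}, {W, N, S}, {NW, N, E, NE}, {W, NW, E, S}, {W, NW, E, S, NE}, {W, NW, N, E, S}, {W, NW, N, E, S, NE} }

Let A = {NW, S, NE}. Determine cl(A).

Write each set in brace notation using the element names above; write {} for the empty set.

{W, NW, E, S, NE}

cl via duality: int({W, N, E}) = {N}, so X∖{N} = {W, NW, E, S, NE}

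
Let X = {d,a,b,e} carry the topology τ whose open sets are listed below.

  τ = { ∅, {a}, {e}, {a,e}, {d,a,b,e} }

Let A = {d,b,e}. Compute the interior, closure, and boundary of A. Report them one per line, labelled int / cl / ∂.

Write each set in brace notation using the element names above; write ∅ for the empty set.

int(A) = {e}
cl(A)  = {d,b,e}
∂A     = {d,b}

opens ⊆ A: ∅, {e}; union → int = {e}
complement {a}; its interior {a}; cl(A) = X∖{a} = {d,b,e}
boundary = {d,b,e} ∖ {e} = {d,b}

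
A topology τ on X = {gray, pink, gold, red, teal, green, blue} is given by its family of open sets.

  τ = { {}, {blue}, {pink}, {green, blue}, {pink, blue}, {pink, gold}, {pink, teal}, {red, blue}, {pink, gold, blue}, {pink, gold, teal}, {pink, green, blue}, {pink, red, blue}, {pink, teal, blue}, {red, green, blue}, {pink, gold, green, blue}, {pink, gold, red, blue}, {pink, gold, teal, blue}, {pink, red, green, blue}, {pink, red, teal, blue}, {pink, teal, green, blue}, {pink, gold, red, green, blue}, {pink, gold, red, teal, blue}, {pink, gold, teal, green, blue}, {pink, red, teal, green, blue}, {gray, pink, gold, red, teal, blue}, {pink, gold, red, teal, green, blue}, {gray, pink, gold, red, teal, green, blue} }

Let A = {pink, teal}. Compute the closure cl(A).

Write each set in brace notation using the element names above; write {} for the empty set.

{gray, pink, gold, teal}

complement {gray, gold, red, green, blue}; its interior {red, green, blue}; cl(A) = X∖{red, green, blue} = {gray, pink, gold, teal}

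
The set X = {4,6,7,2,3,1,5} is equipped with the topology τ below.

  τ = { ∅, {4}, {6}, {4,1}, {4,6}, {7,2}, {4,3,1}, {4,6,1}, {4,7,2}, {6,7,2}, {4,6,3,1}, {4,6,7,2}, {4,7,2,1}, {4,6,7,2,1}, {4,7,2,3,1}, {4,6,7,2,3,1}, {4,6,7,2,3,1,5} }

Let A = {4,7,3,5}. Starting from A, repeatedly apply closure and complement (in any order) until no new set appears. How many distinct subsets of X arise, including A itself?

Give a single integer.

12

cl via duality: int({6,2,1}) = {6}, so X∖{6} = {4,7,2,3,1,5}
Write k for closure, c for complement:
  1. A     = {4,7,3,5}
  2. kA    = {4,7,2,3,1,5}
  3. cA    = {6,2,1}
  4. ckA   = {6}
  5. kcA   = {6,7,2,3,1,5}
  6. kckA  = {6,5}
  7. ckcA  = {4}
  8. ckckA = {4,7,2,3,1}
  9. kckcA = {4,3,1,5}
  10. ckckcA = {6,7,2}
  11. kckckcA = {6,7,2,5}
  12. ckckckcA = {4,3,1}
applying k or c yields no new set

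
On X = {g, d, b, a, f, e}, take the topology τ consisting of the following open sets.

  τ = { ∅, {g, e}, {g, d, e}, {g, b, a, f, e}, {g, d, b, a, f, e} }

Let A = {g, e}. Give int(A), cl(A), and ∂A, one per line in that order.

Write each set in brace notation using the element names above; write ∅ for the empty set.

interior: largest open inside A is {g, e} (from ∅, {g, e})
cl via duality: int({d, b, a, f}) = ∅, so X∖∅ = {g, d, b, a, f, e}
cl∖int = {d, b, a, f}

int(A) = {g, e}
cl(A)  = {g, d, b, a, f, e}
∂A     = {d, b, a, f}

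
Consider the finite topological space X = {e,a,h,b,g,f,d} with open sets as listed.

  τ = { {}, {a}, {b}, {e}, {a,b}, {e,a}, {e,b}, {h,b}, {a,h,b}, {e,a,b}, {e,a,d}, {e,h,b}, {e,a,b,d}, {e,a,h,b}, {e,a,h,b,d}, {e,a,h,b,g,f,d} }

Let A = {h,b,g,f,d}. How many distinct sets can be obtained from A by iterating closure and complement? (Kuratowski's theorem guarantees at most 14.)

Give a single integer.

6

cl via duality: int({e,a}) = {e,a}, so X∖{e,a} = {h,b,g,f,d}
Write k for closure, c for complement:
  1. A     = {h,b,g,f,d}
  2. cA    = {e,a}
  3. kcA   = {e,a,g,f,d}
  4. ckcA  = {h,b}
  5. kckcA = {h,b,g,f}
  6. ckckcA = {e,a,d}
applying k or c yields no new set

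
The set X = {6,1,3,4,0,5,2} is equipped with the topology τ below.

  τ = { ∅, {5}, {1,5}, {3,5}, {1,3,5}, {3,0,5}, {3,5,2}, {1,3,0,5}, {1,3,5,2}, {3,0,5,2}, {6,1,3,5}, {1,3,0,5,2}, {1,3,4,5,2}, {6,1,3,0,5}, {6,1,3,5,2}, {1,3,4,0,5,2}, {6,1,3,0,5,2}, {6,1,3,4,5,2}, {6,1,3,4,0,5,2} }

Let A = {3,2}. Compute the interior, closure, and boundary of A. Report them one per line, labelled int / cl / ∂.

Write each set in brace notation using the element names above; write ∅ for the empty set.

int(A) = ∅
cl(A)  = {6,3,4,0,2}
∂A     = {6,3,4,0,2}

opens ⊆ A: ∅; union → int = ∅
complement {6,1,4,0,5}; its interior {1,5}; cl(A) = X∖{1,5} = {6,3,4,0,2}
boundary = {6,3,4,0,2} ∖ ∅ = {6,3,4,0,2}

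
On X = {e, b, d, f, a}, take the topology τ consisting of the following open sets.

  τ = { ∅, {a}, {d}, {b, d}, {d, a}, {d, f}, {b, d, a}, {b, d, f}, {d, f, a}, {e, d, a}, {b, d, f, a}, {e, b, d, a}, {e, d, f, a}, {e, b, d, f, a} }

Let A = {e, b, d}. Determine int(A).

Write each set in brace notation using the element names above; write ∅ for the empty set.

{b, d}

U open, U⊆A: ∅, {d}, {b, d}. int(A) = ⋃ = {b, d}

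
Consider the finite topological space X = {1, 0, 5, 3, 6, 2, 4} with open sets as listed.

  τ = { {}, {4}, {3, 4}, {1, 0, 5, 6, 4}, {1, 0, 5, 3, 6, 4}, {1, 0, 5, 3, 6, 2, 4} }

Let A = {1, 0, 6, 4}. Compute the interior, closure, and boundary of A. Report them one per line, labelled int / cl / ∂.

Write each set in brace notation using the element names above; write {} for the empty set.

interior: largest open inside A is {4} (from {}, {4})
cl via duality: int({5, 3, 2}) = {}, so X∖{} = {1, 0, 5, 3, 6, 2, 4}
cl∖int = {1, 0, 5, 3, 6, 2}

int(A) = {4}
cl(A)  = {1, 0, 5, 3, 6, 2, 4}
∂A     = {1, 0, 5, 3, 6, 2}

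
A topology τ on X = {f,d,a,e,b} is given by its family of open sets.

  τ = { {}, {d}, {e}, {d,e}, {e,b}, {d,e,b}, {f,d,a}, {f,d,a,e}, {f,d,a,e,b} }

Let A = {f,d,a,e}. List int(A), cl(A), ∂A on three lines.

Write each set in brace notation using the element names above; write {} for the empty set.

open subsets of A: {}, {e}, {d}, {d,e}, {f,d,a}, {f,d,a,e}; so int(A) = {f,d,a,e}
closure: X∖int(X∖A) = X∖{} = {f,d,a,e,b}
∂A = {f,d,a,e,b} minus {f,d,a,e} = {b}

int(A) = {f,d,a,e}
cl(A)  = {f,d,a,e,b}
∂A     = {b}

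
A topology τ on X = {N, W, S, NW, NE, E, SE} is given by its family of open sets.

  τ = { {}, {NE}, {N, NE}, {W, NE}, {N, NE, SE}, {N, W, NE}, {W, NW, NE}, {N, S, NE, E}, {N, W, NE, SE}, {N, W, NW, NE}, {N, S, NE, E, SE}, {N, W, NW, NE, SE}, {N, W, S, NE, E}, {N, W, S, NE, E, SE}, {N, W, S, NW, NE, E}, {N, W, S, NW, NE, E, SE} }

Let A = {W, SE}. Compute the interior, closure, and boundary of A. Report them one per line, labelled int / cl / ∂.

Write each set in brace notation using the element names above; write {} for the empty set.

int(A) = {}
cl(A)  = {W, NW, SE}
∂A     = {W, NW, SE}

open subsets of A: {}; so int(A) = {}
closure: X∖int(X∖A) = X∖{N, S, NE, E} = {W, NW, SE}
∂A = {W, NW, SE} minus {} = {W, NW, SE}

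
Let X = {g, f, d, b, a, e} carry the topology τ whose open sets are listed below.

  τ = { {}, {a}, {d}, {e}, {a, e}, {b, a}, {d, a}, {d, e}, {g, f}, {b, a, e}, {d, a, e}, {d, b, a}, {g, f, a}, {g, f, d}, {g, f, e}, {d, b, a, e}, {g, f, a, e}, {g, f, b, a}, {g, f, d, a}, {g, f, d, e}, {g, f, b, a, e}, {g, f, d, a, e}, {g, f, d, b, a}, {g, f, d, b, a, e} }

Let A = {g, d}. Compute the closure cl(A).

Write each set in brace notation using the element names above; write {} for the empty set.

{g, f, d}

X∖A={f, b, a, e}, int(X∖A)={b, a, e}, hence cl(A)={g, f, d}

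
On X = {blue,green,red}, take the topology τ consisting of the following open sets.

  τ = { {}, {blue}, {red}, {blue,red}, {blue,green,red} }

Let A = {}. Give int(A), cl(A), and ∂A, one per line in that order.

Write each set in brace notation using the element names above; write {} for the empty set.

U open, U⊆A: {}. int(A) = ⋃ = {}
X∖A={blue,green,red}, int(X∖A)={blue,green,red}, hence cl(A)={}
∂A: remove int from cl → {}

int(A) = {}
cl(A)  = {}
∂A     = {}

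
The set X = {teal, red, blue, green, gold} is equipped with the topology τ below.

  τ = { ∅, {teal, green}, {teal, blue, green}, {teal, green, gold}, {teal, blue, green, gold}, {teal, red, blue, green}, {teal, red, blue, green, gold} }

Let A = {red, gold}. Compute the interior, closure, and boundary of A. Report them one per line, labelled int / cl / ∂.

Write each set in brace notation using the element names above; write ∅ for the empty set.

int(A) = ∅
cl(A)  = {red, gold}
∂A     = {red, gold}

opens ⊆ A: ∅; union → int = ∅
complement {teal, blue, green}; its interior {teal, blue, green}; cl(A) = X∖{teal, blue, green} = {red, gold}
boundary = {red, gold} ∖ ∅ = {red, gold}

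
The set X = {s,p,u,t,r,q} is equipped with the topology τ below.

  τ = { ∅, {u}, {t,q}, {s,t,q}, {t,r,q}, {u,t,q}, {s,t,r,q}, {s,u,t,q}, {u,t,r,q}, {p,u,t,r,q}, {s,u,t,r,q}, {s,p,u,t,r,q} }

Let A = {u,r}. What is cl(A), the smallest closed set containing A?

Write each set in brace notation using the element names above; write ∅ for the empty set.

{p,u,r}

complement {s,p,t,q}; its interior {s,t,q}; cl(A) = X∖{s,t,q} = {p,u,r}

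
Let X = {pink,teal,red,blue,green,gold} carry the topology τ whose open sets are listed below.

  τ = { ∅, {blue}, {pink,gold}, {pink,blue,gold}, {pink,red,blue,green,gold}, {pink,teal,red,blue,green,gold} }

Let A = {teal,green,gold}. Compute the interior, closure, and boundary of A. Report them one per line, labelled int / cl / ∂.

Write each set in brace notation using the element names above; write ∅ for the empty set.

int(A) = ∅
cl(A)  = {pink,teal,red,green,gold}
∂A     = {pink,teal,red,green,gold}

opens ⊆ A: ∅; union → int = ∅
complement {pink,red,blue}; its interior {blue}; cl(A) = X∖{blue} = {pink,teal,red,green,gold}
boundary = {pink,teal,red,green,gold} ∖ ∅ = {pink,teal,red,green,gold}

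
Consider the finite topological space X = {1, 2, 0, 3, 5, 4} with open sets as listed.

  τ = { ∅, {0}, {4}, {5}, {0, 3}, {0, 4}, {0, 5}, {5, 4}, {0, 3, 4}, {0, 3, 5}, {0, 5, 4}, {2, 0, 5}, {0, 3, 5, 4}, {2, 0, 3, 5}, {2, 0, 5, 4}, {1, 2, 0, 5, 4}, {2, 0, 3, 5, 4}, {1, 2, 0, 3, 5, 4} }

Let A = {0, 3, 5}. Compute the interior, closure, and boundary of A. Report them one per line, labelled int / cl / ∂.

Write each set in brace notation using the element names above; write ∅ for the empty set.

open subsets of A: ∅, {0}, {5}, {0, 5}, {0, 3}, {0, 3, 5}; so int(A) = {0, 3, 5}
closure: X∖int(X∖A) = X∖{4} = {1, 2, 0, 3, 5}
∂A = {1, 2, 0, 3, 5} minus {0, 3, 5} = {1, 2}

int(A) = {0, 3, 5}
cl(A)  = {1, 2, 0, 3, 5}
∂A     = {1, 2}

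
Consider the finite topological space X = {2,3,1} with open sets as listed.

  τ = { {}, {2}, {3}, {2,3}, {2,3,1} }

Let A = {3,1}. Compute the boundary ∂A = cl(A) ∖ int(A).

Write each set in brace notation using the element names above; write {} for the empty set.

open subsets of A: {}, {3}; so int(A) = {3}
closure: X∖int(X∖A) = X∖{2} = {3,1}
∂A = {3,1} minus {3} = {1}

{1}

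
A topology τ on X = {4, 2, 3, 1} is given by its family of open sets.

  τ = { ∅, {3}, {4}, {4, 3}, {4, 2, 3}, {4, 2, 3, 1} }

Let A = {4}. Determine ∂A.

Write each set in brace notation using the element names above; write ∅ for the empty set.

U open, U⊆A: ∅, {4}. int(A) = ⋃ = {4}
X∖A={2, 3, 1}, int(X∖A)={3}, hence cl(A)={4, 2, 1}
∂A: remove int from cl → {2, 1}

{2, 1}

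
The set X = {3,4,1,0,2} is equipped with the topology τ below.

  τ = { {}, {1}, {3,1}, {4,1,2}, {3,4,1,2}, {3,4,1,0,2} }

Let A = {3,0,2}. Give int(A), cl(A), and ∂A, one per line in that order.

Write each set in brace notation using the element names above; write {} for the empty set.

int(A) = {}
cl(A)  = {3,4,0,2}
∂A     = {3,4,0,2}

open subsets of A: {}; so int(A) = {}
closure: X∖int(X∖A) = X∖{1} = {3,4,0,2}
∂A = {3,4,0,2} minus {} = {3,4,0,2}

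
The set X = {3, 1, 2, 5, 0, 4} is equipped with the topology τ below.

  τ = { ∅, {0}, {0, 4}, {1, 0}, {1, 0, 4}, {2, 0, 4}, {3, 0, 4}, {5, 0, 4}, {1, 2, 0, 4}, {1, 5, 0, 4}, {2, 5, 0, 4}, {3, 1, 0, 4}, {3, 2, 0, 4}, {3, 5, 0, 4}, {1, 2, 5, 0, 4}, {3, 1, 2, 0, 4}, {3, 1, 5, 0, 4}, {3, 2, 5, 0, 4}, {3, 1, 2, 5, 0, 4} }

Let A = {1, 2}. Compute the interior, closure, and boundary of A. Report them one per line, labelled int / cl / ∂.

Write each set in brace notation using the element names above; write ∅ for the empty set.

int(A) = ∅
cl(A)  = {1, 2}
∂A     = {1, 2}

open subsets of A: ∅; so int(A) = ∅
closure: X∖int(X∖A) = X∖{3, 5, 0, 4} = {1, 2}
∂A = {1, 2} minus ∅ = {1, 2}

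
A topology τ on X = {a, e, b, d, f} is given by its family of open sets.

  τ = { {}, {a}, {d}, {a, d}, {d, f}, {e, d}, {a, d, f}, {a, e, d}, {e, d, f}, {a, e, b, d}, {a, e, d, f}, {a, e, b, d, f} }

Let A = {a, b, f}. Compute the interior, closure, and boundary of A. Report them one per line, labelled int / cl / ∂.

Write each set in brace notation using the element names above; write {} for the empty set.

int(A) = {a}
cl(A)  = {a, b, f}
∂A     = {b, f}

opens ⊆ A: {}, {a}; union → int = {a}
complement {e, d}; its interior {e, d}; cl(A) = X∖{e, d} = {a, b, f}
boundary = {a, b, f} ∖ {a} = {b, f}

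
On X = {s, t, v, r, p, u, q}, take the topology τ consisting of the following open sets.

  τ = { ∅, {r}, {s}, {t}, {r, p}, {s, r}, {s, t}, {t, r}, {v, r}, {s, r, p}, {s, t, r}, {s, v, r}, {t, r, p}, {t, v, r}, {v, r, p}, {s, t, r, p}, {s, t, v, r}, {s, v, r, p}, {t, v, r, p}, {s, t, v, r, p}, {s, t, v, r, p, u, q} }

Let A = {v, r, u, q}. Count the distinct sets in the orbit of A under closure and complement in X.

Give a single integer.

8

cl via duality: int({s, t, p}) = {s, t}, so X∖{s, t} = {v, r, p, u, q}
Write k for closure, c for complement:
  1. A     = {v, r, u, q}
  2. kA    = {v, r, p, u, q}
  3. cA    = {s, t, p}
  4. ckA   = {s, t}
  5. kcA   = {s, t, p, u, q}
  6. kckA  = {s, t, u, q}
  7. ckcA  = {v, r}
  8. ckckA = {v, r, p}
applying k or c yields no new set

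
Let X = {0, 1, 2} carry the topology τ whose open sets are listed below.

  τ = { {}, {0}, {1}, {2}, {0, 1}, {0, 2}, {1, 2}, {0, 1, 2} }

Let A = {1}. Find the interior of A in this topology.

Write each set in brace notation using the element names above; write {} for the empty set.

{1}

interior: largest open inside A is {1} (from {}, {1})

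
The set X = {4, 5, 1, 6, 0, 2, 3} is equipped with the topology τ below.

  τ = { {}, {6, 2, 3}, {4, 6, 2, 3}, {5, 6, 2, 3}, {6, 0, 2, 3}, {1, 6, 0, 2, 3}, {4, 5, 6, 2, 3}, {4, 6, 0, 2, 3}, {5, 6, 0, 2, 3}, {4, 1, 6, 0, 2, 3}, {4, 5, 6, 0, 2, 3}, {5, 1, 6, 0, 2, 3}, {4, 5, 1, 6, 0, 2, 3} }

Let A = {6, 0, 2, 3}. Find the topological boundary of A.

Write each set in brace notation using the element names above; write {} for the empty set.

interior: largest open inside A is {6, 0, 2, 3} (from {}, {6, 2, 3}, {6, 0, 2, 3})
cl via duality: int({4, 5, 1}) = {}, so X∖{} = {4, 5, 1, 6, 0, 2, 3}
cl∖int = {4, 5, 1}

{4, 5, 1}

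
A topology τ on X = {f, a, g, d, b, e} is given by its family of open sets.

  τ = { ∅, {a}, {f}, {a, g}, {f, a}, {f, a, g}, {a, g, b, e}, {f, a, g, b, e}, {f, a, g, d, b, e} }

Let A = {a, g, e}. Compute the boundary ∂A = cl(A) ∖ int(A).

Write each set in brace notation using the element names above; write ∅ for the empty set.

{d, b, e}

U open, U⊆A: ∅, {a}, {a, g}. int(A) = ⋃ = {a, g}
X∖A={f, d, b}, int(X∖A)={f}, hence cl(A)={a, g, d, b, e}
∂A: remove int from cl → {d, b, e}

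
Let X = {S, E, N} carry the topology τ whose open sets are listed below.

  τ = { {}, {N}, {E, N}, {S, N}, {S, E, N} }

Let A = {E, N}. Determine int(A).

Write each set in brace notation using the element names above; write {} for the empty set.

{E, N}

opens ⊆ A: {}, {N}, {E, N}; union → int = {E, N}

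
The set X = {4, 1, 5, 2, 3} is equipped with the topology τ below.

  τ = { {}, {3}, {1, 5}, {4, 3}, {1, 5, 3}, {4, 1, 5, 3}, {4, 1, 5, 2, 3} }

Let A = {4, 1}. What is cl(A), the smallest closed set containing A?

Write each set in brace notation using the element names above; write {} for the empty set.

cl via duality: int({5, 2, 3}) = {3}, so X∖{3} = {4, 1, 5, 2}

{4, 1, 5, 2}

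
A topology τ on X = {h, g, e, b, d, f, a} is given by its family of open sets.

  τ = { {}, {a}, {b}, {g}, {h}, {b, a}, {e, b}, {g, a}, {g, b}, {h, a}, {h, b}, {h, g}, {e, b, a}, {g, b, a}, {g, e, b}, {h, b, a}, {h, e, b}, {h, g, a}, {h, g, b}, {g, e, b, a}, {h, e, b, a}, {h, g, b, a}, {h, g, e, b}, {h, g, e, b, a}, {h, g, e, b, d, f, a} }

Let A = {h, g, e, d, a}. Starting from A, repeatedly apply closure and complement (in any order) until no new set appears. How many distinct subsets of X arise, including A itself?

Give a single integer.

closure: X∖int(X∖A) = X∖{b} = {h, g, e, d, f, a}
Let k=closure and c=complement:
  1. A     = {h, g, e, d, a}
  2. kA    = {h, g, e, d, f, a}
  3. cA    = {b, f}
  4. ckA   = {b}
  5. kcA   = {e, b, d, f}
  6. ckcA  = {h, g, a}
  7. kckcA = {h, g, d, f, a}
  8. ckckcA = {e, b}
— saturated at 8

8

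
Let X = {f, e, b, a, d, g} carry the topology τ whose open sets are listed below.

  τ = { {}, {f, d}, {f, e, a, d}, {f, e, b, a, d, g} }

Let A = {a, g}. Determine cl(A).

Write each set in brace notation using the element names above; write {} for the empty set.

cl via duality: int({f, e, b, d}) = {f, d}, so X∖{f, d} = {e, b, a, g}

{e, b, a, g}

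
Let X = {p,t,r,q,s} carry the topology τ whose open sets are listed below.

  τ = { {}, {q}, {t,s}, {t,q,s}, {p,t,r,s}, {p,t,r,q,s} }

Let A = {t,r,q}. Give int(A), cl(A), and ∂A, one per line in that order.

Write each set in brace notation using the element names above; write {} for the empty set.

int(A) = {q}
cl(A)  = {p,t,r,q,s}
∂A     = {p,t,r,s}

interior: largest open inside A is {q} (from {}, {q})
cl via duality: int({p,s}) = {}, so X∖{} = {p,t,r,q,s}
cl∖int = {p,t,r,s}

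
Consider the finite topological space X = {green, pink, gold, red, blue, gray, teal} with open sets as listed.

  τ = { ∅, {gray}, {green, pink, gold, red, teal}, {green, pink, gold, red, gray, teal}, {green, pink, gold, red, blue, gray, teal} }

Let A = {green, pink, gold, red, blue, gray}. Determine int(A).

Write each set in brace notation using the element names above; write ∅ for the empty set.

{gray}

interior: largest open inside A is {gray} (from ∅, {gray})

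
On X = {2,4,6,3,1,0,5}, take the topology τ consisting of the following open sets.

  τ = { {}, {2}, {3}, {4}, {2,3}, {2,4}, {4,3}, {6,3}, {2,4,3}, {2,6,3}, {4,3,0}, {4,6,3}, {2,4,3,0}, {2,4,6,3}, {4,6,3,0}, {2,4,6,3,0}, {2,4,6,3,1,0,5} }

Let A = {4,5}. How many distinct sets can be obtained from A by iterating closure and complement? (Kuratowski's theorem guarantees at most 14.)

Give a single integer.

closure: X∖int(X∖A) = X∖{2,6,3} = {4,1,0,5}
Let k=closure and c=complement:
  1. A     = {4,5}
  2. kA    = {4,1,0,5}
  3. cA    = {2,6,3,1,0}
  4. ckA   = {2,6,3}
  5. kcA   = {2,6,3,1,0,5}
  6. ckcA  = {4}
— saturated at 6

6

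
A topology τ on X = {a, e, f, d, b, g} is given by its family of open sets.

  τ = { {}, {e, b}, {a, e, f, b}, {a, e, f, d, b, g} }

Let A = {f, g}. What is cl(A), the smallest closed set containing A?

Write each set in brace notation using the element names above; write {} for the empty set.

closure: X∖int(X∖A) = X∖{e, b} = {a, f, d, g}

{a, f, d, g}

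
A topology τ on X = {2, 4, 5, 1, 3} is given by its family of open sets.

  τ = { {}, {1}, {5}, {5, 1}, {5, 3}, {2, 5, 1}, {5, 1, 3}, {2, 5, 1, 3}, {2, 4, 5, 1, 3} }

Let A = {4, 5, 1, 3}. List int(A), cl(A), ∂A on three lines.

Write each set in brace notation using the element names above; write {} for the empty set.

interior: largest open inside A is {5, 1, 3} (from {}, {5}, {1}, {5, 1}, {5, 3}, {5, 1, 3})
cl via duality: int({2}) = {}, so X∖{} = {2, 4, 5, 1, 3}
cl∖int = {2, 4}

int(A) = {5, 1, 3}
cl(A)  = {2, 4, 5, 1, 3}
∂A     = {2, 4}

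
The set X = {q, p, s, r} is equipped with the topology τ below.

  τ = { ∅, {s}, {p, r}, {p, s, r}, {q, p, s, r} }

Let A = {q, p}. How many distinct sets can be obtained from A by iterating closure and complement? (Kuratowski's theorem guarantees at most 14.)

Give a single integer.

closure: X∖int(X∖A) = X∖{s} = {q, p, r}
Let k=closure and c=complement:
  1. A     = {q, p}
  2. kA    = {q, p, r}
  3. cA    = {s, r}
  4. ckA   = {s}
  5. kcA   = {q, p, s, r}
  6. kckA  = {q, s}
  7. ckcA  = ∅
  8. ckckA = {p, r}
— saturated at 8

8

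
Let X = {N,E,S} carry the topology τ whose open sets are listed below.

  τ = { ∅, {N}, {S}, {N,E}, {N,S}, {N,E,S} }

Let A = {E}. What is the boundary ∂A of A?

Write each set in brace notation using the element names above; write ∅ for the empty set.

opens ⊆ A: ∅; union → int = ∅
complement {N,S}; its interior {N,S}; cl(A) = X∖{N,S} = {E}
boundary = {E} ∖ ∅ = {E}

{E}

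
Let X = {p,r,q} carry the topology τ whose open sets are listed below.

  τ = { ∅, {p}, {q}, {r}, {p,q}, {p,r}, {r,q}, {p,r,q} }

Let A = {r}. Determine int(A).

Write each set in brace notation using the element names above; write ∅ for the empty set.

{r}

opens ⊆ A: ∅, {r}; union → int = {r}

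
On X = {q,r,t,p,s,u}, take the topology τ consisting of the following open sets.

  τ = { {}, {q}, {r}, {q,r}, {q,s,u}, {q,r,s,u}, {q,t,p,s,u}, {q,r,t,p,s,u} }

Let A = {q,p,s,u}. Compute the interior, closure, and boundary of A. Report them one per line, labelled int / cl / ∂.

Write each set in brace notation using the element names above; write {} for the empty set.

int(A) = {q,s,u}
cl(A)  = {q,t,p,s,u}
∂A     = {t,p}

interior: largest open inside A is {q,s,u} (from {}, {q}, {q,s,u})
cl via duality: int({r,t}) = {r}, so X∖{r} = {q,t,p,s,u}
cl∖int = {t,p}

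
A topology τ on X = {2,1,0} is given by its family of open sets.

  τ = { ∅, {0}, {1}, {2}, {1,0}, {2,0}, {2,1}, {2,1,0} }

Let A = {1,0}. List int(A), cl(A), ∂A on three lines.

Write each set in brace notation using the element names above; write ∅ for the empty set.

int(A) = {1,0}
cl(A)  = {1,0}
∂A     = ∅

open subsets of A: ∅, {0}, {1}, {1,0}; so int(A) = {1,0}
closure: X∖int(X∖A) = X∖{2} = {1,0}
∂A = {1,0} minus {1,0} = ∅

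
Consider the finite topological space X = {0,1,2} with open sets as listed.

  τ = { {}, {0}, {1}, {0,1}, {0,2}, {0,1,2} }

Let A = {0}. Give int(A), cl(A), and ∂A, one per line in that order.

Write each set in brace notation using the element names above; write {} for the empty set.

U open, U⊆A: {}, {0}. int(A) = ⋃ = {0}
X∖A={1,2}, int(X∖A)={1}, hence cl(A)={0,2}
∂A: remove int from cl → {2}

int(A) = {0}
cl(A)  = {0,2}
∂A     = {2}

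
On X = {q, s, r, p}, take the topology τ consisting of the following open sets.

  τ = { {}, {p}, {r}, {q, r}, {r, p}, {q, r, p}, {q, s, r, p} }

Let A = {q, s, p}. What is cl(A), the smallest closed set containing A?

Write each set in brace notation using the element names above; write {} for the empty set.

closure: X∖int(X∖A) = X∖{r} = {q, s, p}

{q, s, p}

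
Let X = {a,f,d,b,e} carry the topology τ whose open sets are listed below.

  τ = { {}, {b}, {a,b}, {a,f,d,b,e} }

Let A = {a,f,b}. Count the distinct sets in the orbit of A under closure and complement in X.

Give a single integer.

complement {d,e}; its interior {}; cl(A) = X∖{} = {a,f,d,b,e}
With k = closure, c = complement:
  1. A     = {a,f,b}
  2. kA    = {a,f,d,b,e}
  3. cA    = {d,e}
  4. ckA   = {}
  5. kcA   = {f,d,e}
  6. ckcA  = {a,b}
k, c of each give nothing new

6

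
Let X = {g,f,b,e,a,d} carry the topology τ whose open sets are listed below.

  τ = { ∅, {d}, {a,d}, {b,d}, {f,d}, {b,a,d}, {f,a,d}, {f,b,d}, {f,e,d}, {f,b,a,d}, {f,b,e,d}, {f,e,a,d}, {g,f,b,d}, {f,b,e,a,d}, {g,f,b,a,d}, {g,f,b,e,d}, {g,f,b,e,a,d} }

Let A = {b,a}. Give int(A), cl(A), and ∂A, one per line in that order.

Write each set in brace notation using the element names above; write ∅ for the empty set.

int(A) = ∅
cl(A)  = {g,b,a}
∂A     = {g,b,a}

opens ⊆ A: ∅; union → int = ∅
complement {g,f,e,d}; its interior {f,e,d}; cl(A) = X∖{f,e,d} = {g,b,a}
boundary = {g,b,a} ∖ ∅ = {g,b,a}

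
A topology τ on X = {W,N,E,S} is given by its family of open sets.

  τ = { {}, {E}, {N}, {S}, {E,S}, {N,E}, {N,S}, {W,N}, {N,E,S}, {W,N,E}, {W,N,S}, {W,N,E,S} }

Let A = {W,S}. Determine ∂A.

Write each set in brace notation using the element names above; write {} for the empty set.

opens ⊆ A: {}, {S}; union → int = {S}
complement {N,E}; its interior {N,E}; cl(A) = X∖{N,E} = {W,S}
boundary = {W,S} ∖ {S} = {W}

{W}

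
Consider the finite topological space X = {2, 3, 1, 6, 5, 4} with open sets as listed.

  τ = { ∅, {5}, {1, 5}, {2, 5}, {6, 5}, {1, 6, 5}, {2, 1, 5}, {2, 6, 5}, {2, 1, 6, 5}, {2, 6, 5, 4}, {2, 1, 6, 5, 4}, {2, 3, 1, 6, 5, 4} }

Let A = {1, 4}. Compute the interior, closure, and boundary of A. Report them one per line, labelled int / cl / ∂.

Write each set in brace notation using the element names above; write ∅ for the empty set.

opens ⊆ A: ∅; union → int = ∅
complement {2, 3, 6, 5}; its interior {2, 6, 5}; cl(A) = X∖{2, 6, 5} = {3, 1, 4}
boundary = {3, 1, 4} ∖ ∅ = {3, 1, 4}

int(A) = ∅
cl(A)  = {3, 1, 4}
∂A     = {3, 1, 4}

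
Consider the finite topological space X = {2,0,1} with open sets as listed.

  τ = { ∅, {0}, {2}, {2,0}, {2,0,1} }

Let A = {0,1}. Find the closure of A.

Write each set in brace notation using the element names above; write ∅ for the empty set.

{0,1}

X∖A={2}, int(X∖A)={2}, hence cl(A)={0,1}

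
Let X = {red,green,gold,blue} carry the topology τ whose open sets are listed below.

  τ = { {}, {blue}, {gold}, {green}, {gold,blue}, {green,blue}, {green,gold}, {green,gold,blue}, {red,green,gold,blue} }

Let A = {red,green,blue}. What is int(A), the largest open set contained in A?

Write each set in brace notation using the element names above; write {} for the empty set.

open subsets of A: {}, {green}, {blue}, {green,blue}; so int(A) = {green,blue}

{green,blue}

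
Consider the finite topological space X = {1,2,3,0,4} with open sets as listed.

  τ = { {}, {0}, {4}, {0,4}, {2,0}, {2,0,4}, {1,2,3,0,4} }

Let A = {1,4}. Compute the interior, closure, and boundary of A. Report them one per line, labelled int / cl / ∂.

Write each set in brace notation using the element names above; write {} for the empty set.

open subsets of A: {}, {4}; so int(A) = {4}
closure: X∖int(X∖A) = X∖{2,0} = {1,3,4}
∂A = {1,3,4} minus {4} = {1,3}

int(A) = {4}
cl(A)  = {1,3,4}
∂A     = {1,3}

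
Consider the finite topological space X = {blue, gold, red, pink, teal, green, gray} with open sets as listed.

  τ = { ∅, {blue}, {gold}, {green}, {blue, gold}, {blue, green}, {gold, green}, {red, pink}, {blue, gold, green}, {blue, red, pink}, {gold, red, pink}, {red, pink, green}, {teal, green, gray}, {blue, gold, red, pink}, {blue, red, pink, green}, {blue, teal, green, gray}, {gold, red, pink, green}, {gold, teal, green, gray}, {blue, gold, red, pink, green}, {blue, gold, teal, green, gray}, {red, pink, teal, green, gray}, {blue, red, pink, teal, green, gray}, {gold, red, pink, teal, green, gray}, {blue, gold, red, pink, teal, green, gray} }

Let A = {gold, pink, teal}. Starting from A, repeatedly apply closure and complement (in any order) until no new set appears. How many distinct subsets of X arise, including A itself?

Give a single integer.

X∖A={blue, red, green, gray}, int(X∖A)={blue, green}, hence cl(A)={gold, red, pink, teal, gray}
Orbit (k=closure, c=complement):
  1. A     = {gold, pink, teal}
  2. kA    = {gold, red, pink, teal, gray}
  3. cA    = {blue, red, green, gray}
  4. ckA   = {blue, green}
  5. kcA   = {blue, red, pink, teal, green, gray}
  6. kckA  = {blue, teal, green, gray}
  7. ckcA  = {gold}
  8. ckckA = {gold, red, pink}
(closed under both — stop)

8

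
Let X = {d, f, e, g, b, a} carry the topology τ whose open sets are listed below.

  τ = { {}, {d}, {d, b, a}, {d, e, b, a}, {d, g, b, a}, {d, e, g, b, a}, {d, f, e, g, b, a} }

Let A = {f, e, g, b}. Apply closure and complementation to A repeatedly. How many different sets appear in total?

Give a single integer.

6

complement {d, a}; its interior {d}; cl(A) = X∖{d} = {f, e, g, b, a}
With k = closure, c = complement:
  1. A     = {f, e, g, b}
  2. kA    = {f, e, g, b, a}
  3. cA    = {d, a}
  4. ckA   = {d}
  5. kcA   = {d, f, e, g, b, a}
  6. ckcA  = {}
k, c of each give nothing new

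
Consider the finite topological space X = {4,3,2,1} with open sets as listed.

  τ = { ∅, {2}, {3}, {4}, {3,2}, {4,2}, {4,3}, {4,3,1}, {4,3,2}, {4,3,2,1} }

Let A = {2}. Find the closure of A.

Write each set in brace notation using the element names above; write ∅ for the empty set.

{2}

closure: X∖int(X∖A) = X∖{4,3,1} = {2}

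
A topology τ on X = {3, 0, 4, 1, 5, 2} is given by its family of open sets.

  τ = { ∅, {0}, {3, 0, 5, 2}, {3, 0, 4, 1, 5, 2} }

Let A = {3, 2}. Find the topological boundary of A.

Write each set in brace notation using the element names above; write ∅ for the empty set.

interior: largest open inside A is ∅ (from ∅)
cl via duality: int({0, 4, 1, 5}) = {0}, so X∖{0} = {3, 4, 1, 5, 2}
cl∖int = {3, 4, 1, 5, 2}

{3, 4, 1, 5, 2}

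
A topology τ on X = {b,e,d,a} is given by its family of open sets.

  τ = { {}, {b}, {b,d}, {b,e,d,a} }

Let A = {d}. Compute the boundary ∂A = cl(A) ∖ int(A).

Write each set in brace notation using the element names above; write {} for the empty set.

open subsets of A: {}; so int(A) = {}
closure: X∖int(X∖A) = X∖{b} = {e,d,a}
∂A = {e,d,a} minus {} = {e,d,a}

{e,d,a}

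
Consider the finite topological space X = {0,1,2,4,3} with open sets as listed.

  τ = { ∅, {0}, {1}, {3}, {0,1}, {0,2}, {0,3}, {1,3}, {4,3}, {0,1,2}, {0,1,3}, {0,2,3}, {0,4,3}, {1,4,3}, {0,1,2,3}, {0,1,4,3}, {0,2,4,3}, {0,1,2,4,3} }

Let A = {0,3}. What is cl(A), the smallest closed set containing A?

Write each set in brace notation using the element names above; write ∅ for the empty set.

{0,2,4,3}

closure: X∖int(X∖A) = X∖{1} = {0,2,4,3}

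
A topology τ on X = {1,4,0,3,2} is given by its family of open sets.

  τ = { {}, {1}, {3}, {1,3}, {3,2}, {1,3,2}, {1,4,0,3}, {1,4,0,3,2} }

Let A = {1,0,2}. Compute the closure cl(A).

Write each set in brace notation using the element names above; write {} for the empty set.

{1,4,0,2}

cl via duality: int({4,3}) = {3}, so X∖{3} = {1,4,0,2}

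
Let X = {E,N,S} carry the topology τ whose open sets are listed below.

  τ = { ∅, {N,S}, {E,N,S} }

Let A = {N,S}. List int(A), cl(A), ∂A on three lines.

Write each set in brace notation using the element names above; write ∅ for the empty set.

open subsets of A: ∅, {N,S}; so int(A) = {N,S}
closure: X∖int(X∖A) = X∖∅ = {E,N,S}
∂A = {E,N,S} minus {N,S} = {E}

int(A) = {N,S}
cl(A)  = {E,N,S}
∂A     = {E}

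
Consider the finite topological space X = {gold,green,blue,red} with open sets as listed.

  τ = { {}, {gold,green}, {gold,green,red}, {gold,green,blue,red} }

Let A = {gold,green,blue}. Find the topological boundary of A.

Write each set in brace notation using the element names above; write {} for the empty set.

{blue,red}

opens ⊆ A: {}, {gold,green}; union → int = {gold,green}
complement {red}; its interior {}; cl(A) = X∖{} = {gold,green,blue,red}
boundary = {gold,green,blue,red} ∖ {gold,green} = {blue,red}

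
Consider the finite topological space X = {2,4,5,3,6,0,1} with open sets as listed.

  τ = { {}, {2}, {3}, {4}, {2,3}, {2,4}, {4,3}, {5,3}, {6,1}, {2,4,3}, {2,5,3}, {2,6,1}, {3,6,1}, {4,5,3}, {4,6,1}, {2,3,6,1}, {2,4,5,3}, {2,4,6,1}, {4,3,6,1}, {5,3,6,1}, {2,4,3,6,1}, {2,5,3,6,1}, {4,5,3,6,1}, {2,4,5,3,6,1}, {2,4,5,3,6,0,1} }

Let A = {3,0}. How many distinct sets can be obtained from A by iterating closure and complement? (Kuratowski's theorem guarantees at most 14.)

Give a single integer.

8

closure: X∖int(X∖A) = X∖{2,4,6,1} = {5,3,0}
Let k=closure and c=complement:
  1. A     = {3,0}
  2. kA    = {5,3,0}
  3. cA    = {2,4,5,6,1}
  4. ckA   = {2,4,6,1}
  5. kcA   = {2,4,5,6,0,1}
  6. kckA  = {2,4,6,0,1}
  7. ckcA  = {3}
  8. ckckA = {5,3}
— saturated at 8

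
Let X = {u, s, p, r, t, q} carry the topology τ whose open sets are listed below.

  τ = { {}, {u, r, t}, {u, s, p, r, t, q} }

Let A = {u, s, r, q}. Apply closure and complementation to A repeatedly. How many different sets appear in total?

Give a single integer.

cl via duality: int({p, t}) = {}, so X∖{} = {u, s, p, r, t, q}
Write k for closure, c for complement:
  1. A     = {u, s, r, q}
  2. kA    = {u, s, p, r, t, q}
  3. cA    = {p, t}
  4. ckA   = {}
applying k or c yields no new set

4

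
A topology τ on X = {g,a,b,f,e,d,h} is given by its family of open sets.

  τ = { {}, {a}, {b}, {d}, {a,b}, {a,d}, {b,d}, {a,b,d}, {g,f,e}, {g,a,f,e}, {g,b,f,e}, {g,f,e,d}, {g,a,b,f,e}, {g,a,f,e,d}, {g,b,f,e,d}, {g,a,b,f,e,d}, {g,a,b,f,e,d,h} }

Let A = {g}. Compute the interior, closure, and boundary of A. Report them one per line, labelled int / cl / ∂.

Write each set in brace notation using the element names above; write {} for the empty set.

int(A) = {}
cl(A)  = {g,f,e,h}
∂A     = {g,f,e,h}

open subsets of A: {}; so int(A) = {}
closure: X∖int(X∖A) = X∖{a,b,d} = {g,f,e,h}
∂A = {g,f,e,h} minus {} = {g,f,e,h}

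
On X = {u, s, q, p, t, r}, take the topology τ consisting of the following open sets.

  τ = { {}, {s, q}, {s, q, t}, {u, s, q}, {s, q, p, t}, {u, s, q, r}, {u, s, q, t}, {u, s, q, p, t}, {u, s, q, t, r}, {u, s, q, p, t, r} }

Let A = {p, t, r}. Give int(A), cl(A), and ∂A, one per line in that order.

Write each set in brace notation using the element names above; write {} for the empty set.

int(A) = {}
cl(A)  = {p, t, r}
∂A     = {p, t, r}

U open, U⊆A: {}. int(A) = ⋃ = {}
X∖A={u, s, q}, int(X∖A)={u, s, q}, hence cl(A)={p, t, r}
∂A: remove int from cl → {p, t, r}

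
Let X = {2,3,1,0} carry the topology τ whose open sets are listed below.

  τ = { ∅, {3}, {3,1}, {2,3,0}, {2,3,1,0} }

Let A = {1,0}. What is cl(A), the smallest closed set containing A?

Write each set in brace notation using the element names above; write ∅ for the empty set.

X∖A={2,3}, int(X∖A)={3}, hence cl(A)={2,1,0}

{2,1,0}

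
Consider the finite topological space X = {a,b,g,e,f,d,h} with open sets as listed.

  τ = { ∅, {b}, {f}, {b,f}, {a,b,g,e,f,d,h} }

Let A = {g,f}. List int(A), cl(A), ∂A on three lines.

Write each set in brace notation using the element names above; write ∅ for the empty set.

U open, U⊆A: ∅, {f}. int(A) = ⋃ = {f}
X∖A={a,b,e,d,h}, int(X∖A)={b}, hence cl(A)={a,g,e,f,d,h}
∂A: remove int from cl → {a,g,e,d,h}

int(A) = {f}
cl(A)  = {a,g,e,f,d,h}
∂A     = {a,g,e,d,h}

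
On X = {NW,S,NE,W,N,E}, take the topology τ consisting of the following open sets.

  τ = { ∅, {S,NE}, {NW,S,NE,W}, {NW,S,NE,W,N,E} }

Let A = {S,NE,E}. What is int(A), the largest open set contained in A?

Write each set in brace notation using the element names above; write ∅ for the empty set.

{S,NE}

interior: largest open inside A is {S,NE} (from ∅, {S,NE})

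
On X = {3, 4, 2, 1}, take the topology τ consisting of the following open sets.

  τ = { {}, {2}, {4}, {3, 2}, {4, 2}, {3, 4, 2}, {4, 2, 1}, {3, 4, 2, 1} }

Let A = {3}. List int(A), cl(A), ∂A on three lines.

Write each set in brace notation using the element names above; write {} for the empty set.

int(A) = {}
cl(A)  = {3}
∂A     = {3}

open subsets of A: {}; so int(A) = {}
closure: X∖int(X∖A) = X∖{4, 2, 1} = {3}
∂A = {3} minus {} = {3}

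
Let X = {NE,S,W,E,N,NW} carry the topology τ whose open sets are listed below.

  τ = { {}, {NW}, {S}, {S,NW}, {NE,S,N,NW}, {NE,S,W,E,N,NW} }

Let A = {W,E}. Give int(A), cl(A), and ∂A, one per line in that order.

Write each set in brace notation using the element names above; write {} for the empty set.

opens ⊆ A: {}; union → int = {}
complement {NE,S,N,NW}; its interior {NE,S,N,NW}; cl(A) = X∖{NE,S,N,NW} = {W,E}
boundary = {W,E} ∖ {} = {W,E}

int(A) = {}
cl(A)  = {W,E}
∂A     = {W,E}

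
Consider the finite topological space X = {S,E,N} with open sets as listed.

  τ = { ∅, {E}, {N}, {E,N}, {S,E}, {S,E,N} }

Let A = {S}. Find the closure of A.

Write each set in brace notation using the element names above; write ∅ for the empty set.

{S}

closure: X∖int(X∖A) = X∖{E,N} = {S}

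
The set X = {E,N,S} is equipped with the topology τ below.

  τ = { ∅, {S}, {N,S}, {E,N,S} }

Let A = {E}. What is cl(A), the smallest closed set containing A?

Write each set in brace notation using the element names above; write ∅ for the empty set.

closure: X∖int(X∖A) = X∖{N,S} = {E}

{E}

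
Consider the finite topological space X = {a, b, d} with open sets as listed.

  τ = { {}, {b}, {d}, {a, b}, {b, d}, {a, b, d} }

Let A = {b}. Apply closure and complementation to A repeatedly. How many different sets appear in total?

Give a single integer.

4

X∖A={a, d}, int(X∖A)={d}, hence cl(A)={a, b}
Orbit (k=closure, c=complement):
  1. A     = {b}
  2. kA    = {a, b}
  3. cA    = {a, d}
  4. ckA   = {d}
(closed under both — stop)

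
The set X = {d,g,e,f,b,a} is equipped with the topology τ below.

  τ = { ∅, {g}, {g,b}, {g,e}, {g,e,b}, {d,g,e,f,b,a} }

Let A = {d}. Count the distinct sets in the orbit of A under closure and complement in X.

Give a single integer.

cl via duality: int({g,e,f,b,a}) = {g,e,b}, so X∖{g,e,b} = {d,f,a}
Write k for closure, c for complement:
  1. A     = {d}
  2. kA    = {d,f,a}
  3. cA    = {g,e,f,b,a}
  4. ckA   = {g,e,b}
  5. kcA   = {d,g,e,f,b,a}
  6. ckcA  = ∅
applying k or c yields no new set

6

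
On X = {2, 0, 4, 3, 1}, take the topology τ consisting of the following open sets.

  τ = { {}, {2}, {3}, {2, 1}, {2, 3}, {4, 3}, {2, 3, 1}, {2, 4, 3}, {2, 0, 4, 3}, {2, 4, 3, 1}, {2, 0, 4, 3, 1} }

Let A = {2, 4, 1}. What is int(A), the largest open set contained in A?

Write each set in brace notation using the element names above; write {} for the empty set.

{2, 1}

interior: largest open inside A is {2, 1} (from {}, {2}, {2, 1})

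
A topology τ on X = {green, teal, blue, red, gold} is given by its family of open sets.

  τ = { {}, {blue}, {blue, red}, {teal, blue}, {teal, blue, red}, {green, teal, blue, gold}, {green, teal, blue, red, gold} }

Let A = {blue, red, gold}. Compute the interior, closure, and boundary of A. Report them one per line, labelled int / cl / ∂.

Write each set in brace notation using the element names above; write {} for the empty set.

int(A) = {blue, red}
cl(A)  = {green, teal, blue, red, gold}
∂A     = {green, teal, gold}

open subsets of A: {}, {blue}, {blue, red}; so int(A) = {blue, red}
closure: X∖int(X∖A) = X∖{} = {green, teal, blue, red, gold}
∂A = {green, teal, blue, red, gold} minus {blue, red} = {green, teal, gold}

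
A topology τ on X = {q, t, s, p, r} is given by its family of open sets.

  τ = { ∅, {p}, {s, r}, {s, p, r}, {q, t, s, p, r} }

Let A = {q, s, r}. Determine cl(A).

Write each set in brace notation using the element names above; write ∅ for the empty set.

cl via duality: int({t, p}) = {p}, so X∖{p} = {q, t, s, r}

{q, t, s, r}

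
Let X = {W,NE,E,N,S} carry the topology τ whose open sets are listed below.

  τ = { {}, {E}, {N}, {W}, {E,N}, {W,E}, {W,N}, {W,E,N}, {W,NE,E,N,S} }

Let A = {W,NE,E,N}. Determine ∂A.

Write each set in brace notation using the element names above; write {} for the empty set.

interior: largest open inside A is {W,E,N} (from {}, {N}, {E}, {W}, {E,N}, {W,N}, {W,E}, {W,E,N})
cl via duality: int({S}) = {}, so X∖{} = {W,NE,E,N,S}
cl∖int = {NE,S}

{NE,S}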